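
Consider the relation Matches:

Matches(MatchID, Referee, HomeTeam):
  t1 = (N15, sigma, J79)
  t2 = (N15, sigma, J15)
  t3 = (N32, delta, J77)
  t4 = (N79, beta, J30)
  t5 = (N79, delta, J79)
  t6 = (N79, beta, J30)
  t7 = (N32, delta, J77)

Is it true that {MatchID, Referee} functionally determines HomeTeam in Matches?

(MatchID=N15, Referee=sigma): rows 1, 2 → HomeTeam takes values {J79, J15} — violation
(MatchID=N32, Referee=delta): rows 3, 7 → HomeTeam = J77, J77 ✓
(MatchID=N79, Referee=beta): rows 4, 6 → HomeTeam = J30, J30 ✓
(MatchID=N79, Referee=delta): row 5 → HomeTeam = J79 ✓
Two rows agree on {MatchID, Referee} but differ on HomeTeam, so {MatchID, Referee} -> HomeTeam does not hold.

No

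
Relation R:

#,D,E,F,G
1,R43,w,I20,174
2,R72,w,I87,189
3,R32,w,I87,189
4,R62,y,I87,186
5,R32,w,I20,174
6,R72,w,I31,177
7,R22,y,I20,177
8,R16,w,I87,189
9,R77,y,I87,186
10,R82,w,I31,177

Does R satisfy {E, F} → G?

Yes

(E=w, F=I20): rows 1, 5 → G = 174, 174 ✓
(E=w, F=I87): rows 2, 3, 8 → G = 189, 189, 189 ✓
(E=y, F=I87): rows 4, 9 → G = 186, 186 ✓
(E=w, F=I31): rows 6, 10 → G = 177, 177 ✓
(E=y, F=I20): row 7 → G = 177 ✓
Every {E, F} value is associated with a single G value, so {E, F} → G holds.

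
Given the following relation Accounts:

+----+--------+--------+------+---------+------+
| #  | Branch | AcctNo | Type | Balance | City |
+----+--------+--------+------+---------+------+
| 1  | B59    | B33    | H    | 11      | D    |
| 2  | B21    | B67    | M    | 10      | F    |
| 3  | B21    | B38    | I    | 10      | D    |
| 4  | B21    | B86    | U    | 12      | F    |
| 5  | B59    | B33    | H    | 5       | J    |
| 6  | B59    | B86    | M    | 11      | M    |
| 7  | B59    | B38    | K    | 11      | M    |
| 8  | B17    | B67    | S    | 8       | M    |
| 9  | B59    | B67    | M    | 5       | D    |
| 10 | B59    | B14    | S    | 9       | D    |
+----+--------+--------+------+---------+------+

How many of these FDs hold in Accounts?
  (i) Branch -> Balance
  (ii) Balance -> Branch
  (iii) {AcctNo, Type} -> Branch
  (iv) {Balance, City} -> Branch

(i) Branch -> Balance: Branch=B59: rows 1, 5, 6, 7, 9, 10 → Balance takes values {11, 5, 9} — violation; Branch=B21: rows 2, 3, 4 → Balance takes values {10, 12} — violation — fails.
(ii) Balance -> Branch: every LHS value maps to a single RHS value — holds.
(iii) {AcctNo, Type} -> Branch: (AcctNo=B67, Type=M): rows 2, 9 → Branch takes values {B21, B59} — violation — fails.
(iv) {Balance, City} -> Branch: every LHS value maps to a single RHS value — holds.
2 of the 4 dependencies hold.

2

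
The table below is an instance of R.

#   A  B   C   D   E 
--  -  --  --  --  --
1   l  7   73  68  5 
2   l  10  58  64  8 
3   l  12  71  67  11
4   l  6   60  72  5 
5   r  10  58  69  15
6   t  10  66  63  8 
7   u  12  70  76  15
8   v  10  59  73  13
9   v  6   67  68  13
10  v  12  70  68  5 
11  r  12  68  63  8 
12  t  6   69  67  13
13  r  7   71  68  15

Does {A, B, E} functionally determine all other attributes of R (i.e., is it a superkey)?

All 13 rows have distinct {A, B, E} values, so {A, B, E} → (all attributes) holds and {A, B, E} is a superkey.

Yes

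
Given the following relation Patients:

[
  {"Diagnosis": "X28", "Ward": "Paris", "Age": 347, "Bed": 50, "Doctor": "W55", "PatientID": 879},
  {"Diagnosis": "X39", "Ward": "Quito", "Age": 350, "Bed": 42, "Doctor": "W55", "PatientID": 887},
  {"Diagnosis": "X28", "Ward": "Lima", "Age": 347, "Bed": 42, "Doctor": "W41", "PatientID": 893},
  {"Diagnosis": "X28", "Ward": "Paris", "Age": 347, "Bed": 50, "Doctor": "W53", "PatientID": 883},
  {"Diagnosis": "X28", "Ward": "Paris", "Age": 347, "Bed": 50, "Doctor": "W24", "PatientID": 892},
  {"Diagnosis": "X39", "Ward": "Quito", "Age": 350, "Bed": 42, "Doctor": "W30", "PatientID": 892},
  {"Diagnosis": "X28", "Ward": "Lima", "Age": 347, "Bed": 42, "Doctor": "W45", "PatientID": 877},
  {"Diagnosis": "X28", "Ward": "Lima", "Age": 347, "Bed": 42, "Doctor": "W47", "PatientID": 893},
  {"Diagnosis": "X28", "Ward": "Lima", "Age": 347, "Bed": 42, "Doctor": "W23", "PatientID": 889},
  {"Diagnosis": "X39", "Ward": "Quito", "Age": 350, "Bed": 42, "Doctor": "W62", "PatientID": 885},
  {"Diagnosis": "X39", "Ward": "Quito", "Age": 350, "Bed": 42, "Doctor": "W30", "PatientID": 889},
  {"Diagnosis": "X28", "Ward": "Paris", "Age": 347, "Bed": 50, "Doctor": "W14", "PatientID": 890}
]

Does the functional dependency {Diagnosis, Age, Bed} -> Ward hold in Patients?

Yes

(Diagnosis=X28, Age=347, Bed=50): 4 rows → Ward = Paris, Paris, Paris, Paris ✓
(Diagnosis=X39, Age=350, Bed=42): 4 rows → Ward = Quito, Quito, Quito, Quito ✓
(Diagnosis=X28, Age=347, Bed=42): 4 rows → Ward = Lima, Lima, Lima, Lima ✓
Every {Diagnosis, Age, Bed} value is associated with a single Ward value, so {Diagnosis, Age, Bed} -> Ward holds.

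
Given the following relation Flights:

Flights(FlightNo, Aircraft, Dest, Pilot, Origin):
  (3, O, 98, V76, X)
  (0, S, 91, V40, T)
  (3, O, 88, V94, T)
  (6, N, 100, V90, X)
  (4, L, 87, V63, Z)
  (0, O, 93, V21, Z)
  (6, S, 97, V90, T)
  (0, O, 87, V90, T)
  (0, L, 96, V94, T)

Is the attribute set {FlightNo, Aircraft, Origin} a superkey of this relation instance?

All 9 rows have distinct {FlightNo, Aircraft, Origin} values, so {FlightNo, Aircraft, Origin} → (all attributes) holds and {FlightNo, Aircraft, Origin} is a superkey.

Yes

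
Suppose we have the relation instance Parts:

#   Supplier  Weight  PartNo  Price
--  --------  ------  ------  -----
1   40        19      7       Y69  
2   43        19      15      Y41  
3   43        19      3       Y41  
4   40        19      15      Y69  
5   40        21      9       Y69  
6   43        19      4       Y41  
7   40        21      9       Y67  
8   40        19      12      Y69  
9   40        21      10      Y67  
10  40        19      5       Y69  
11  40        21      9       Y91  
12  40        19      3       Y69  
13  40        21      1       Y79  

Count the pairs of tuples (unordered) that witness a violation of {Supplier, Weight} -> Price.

(Supplier=40, Weight=19): all 5 rows agree on Price — 0 pairs.
(Supplier=43, Weight=19): all 3 rows agree on Price — 0 pairs.
(Supplier=40, Weight=21): violating pairs (5,7), (5,9), (5,11), (5,13), (7,11), (7,13), (9,11), (9,13), (11,13) — 9 pairs.

9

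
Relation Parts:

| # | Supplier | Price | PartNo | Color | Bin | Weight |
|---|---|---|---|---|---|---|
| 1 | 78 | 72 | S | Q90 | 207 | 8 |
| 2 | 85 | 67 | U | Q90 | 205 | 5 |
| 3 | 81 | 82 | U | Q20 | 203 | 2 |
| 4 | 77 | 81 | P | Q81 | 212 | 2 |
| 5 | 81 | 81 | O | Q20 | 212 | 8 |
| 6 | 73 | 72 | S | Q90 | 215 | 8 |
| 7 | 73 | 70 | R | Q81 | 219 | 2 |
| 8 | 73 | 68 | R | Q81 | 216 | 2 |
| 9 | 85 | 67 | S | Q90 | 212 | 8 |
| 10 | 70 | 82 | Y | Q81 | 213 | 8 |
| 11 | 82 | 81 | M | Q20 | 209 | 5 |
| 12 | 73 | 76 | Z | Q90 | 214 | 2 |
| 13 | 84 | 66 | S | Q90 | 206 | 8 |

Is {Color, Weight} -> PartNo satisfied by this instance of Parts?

No

(Color=Q90, Weight=8): rows 1, 6, 9, 13 → PartNo = S, S, S, S ✓
(Color=Q90, Weight=5): row 2 → PartNo = U ✓
(Color=Q20, Weight=2): row 3 → PartNo = U ✓
(Color=Q81, Weight=2): rows 4, 7, 8 → PartNo takes values {P, R} — violation
(Color=Q20, Weight=8): row 5 → PartNo = O ✓
(Color=Q81, Weight=8): row 10 → PartNo = Y ✓
(Color=Q20, Weight=5): row 11 → PartNo = M ✓
(Color=Q90, Weight=2): row 12 → PartNo = Z ✓
Two rows agree on {Color, Weight} but differ on PartNo, so {Color, Weight} -> PartNo does not hold.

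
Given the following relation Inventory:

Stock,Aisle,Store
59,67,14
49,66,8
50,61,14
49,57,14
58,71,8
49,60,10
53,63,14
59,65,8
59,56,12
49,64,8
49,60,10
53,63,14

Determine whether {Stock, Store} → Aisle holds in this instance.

(Stock=59, Store=14): 1 row → Aisle = 67 ✓
(Stock=49, Store=8): 2 rows → Aisle takes values {66, 64} — violation
(Stock=50, Store=14): 1 row → Aisle = 61 ✓
(Stock=49, Store=14): 1 row → Aisle = 57 ✓
(Stock=58, Store=8): 1 row → Aisle = 71 ✓
(Stock=49, Store=10): 2 rows → Aisle = 60, 60 ✓
(Stock=53, Store=14): 2 rows → Aisle = 63, 63 ✓
(Stock=59, Store=8): 1 row → Aisle = 65 ✓
(Stock=59, Store=12): 1 row → Aisle = 56 ✓
Two rows agree on {Stock, Store} but differ on Aisle, so {Stock, Store} → Aisle does not hold.

No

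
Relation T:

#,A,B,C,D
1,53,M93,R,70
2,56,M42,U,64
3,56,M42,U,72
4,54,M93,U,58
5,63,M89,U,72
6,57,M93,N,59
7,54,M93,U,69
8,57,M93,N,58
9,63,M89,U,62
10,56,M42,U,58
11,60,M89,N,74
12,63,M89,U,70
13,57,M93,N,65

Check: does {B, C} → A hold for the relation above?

(B=M93, C=R): row 1 → A = 53 ✓
(B=M42, C=U): rows 2, 3, 10 → A = 56, 56, 56 ✓
(B=M93, C=U): rows 4, 7 → A = 54, 54 ✓
(B=M89, C=U): rows 5, 9, 12 → A = 63, 63, 63 ✓
(B=M93, C=N): rows 6, 8, 13 → A = 57, 57, 57 ✓
(B=M89, C=N): row 11 → A = 60 ✓
Every {B, C} value is associated with a single A value, so {B, C} → A holds.

Yes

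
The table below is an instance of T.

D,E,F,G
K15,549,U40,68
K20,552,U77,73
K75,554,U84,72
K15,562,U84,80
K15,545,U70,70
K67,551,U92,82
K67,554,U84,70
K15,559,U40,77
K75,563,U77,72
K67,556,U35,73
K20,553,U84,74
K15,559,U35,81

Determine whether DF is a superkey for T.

Two distinct rows share (D=K15, F=U40), so DF does not determine every attribute — not a superkey.

No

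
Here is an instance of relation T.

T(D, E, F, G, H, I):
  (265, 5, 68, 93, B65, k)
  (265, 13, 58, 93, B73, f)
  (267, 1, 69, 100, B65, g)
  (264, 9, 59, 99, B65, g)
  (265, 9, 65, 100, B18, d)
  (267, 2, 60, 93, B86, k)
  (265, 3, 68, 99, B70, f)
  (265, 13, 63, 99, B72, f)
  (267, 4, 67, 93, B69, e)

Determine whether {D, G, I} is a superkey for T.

No

Two distinct rows share (D=265, G=99, I=f), so {D, G, I} does not determine every attribute — not a superkey.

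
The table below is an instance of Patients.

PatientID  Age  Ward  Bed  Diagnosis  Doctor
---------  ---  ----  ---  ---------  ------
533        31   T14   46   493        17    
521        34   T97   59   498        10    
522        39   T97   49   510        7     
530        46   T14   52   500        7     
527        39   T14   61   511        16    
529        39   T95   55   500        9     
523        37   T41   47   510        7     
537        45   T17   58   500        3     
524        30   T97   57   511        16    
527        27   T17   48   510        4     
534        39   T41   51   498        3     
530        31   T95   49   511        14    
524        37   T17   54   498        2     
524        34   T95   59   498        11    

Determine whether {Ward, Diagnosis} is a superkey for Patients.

Yes

All 14 rows have distinct {Ward, Diagnosis} values, so {Ward, Diagnosis} → (all attributes) holds and {Ward, Diagnosis} is a superkey.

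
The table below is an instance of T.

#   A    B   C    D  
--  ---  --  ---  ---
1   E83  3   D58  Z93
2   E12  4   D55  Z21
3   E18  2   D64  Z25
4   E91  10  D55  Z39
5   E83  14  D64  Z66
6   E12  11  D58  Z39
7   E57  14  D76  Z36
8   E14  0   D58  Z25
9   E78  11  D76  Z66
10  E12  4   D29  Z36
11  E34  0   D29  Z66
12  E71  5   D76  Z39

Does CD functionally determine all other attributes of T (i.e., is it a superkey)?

All 12 rows have distinct CD values, so CD → (all attributes) holds and CD is a superkey.

Yes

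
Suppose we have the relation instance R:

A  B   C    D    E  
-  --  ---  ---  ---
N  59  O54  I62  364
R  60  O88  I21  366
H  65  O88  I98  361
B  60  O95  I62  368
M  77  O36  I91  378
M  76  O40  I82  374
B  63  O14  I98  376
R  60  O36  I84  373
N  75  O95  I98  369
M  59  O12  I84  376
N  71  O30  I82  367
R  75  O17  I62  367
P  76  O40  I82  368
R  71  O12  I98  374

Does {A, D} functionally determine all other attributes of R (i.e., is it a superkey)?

All 14 rows have distinct {A, D} values, so {A, D} → (all attributes) holds and {A, D} is a superkey.

Yes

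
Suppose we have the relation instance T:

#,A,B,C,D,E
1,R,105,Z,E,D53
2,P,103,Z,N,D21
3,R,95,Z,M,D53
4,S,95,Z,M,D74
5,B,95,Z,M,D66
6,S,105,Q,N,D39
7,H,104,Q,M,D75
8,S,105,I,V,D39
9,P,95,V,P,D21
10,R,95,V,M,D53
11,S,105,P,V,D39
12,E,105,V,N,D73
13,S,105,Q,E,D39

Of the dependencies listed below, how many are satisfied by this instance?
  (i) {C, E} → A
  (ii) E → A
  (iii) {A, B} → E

(i) {C, E} → A: every LHS value maps to a single RHS value — holds.
(ii) E → A: every LHS value maps to a single RHS value — holds.
(iii) {A, B} → E: every LHS value maps to a single RHS value — holds.
3 of the 3 dependencies hold.

3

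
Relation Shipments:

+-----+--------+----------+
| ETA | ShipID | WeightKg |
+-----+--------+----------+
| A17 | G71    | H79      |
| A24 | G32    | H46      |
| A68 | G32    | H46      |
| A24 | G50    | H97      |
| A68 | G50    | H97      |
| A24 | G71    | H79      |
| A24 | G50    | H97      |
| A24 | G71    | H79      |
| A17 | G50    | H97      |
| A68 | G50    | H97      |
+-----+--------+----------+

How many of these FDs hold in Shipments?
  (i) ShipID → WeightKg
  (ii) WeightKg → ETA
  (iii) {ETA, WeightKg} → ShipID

(i) ShipID → WeightKg: every LHS value maps to a single RHS value — holds.
(ii) WeightKg → ETA: WeightKg=H79: 3 rows → ETA takes values {A17, A24} — violation; WeightKg=H46: 2 rows → ETA takes values {A24, A68} — violation; WeightKg=H97: 5 rows → ETA takes values {A24, A68, A17} — violation — fails.
(iii) {ETA, WeightKg} → ShipID: every LHS value maps to a single RHS value — holds.
2 of the 3 dependencies hold.

2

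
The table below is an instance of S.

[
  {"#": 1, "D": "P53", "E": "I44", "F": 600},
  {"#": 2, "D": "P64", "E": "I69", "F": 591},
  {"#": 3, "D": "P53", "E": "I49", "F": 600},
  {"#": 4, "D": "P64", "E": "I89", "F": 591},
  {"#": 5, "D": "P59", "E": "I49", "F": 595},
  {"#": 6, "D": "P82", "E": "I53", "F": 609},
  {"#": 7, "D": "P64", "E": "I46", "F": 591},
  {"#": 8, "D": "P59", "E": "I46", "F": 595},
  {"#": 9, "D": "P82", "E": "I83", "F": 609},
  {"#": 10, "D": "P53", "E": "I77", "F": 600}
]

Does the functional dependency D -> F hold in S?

D=P53: rows 1, 3, 10 → F = 600, 600, 600 ✓
D=P64: rows 2, 4, 7 → F = 591, 591, 591 ✓
D=P59: rows 5, 8 → F = 595, 595 ✓
D=P82: rows 6, 9 → F = 609, 609 ✓
Every D value is associated with a single F value, so D -> F holds.

Yes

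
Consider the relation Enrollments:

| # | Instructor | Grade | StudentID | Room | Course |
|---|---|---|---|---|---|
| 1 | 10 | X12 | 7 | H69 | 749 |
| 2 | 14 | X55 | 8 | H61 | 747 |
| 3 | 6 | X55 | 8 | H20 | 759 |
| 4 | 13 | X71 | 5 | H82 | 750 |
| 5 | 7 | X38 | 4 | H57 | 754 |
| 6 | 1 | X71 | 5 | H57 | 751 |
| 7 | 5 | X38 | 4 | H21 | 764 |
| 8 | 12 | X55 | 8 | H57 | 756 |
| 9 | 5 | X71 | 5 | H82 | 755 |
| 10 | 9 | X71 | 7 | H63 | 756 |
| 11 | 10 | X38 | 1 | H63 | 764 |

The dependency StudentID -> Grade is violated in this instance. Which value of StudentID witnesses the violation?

StudentID=7: rows 1, 10 → Grade takes values {X12, X71} — violation
StudentID=8: rows 2, 3, 8 → Grade = X55, X55, X55 ✓
StudentID=5: rows 4, 6, 9 → Grade = X71, X71, X71 ✓
StudentID=4: rows 5, 7 → Grade = X38, X38 ✓
StudentID=1: row 11 → Grade = X38 ✓
The only StudentID value with inconsistent Grade is StudentID=7.

7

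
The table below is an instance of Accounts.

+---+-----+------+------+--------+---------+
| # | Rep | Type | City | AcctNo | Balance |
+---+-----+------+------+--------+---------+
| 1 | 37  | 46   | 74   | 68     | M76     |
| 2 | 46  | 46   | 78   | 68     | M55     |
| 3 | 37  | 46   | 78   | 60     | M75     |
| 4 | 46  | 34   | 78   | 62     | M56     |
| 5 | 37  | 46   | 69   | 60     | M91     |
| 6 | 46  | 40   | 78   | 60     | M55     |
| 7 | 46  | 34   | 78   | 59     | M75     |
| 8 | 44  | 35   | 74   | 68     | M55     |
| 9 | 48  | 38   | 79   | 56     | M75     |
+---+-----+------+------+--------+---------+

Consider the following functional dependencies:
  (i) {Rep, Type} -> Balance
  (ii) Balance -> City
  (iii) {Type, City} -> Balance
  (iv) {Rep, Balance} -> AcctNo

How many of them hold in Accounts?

(i) {Rep, Type} -> Balance: (Rep=37, Type=46): rows 1, 3, 5 → Balance takes values {M76, M75, M91} — violation; (Rep=46, Type=34): rows 4, 7 → Balance takes values {M56, M75} — violation — fails.
(ii) Balance -> City: Balance=M55: rows 2, 6, 8 → City takes values {78, 74} — violation; Balance=M75: rows 3, 7, 9 → City takes values {78, 79} — violation — fails.
(iii) {Type, City} -> Balance: (Type=46, City=78): rows 2, 3 → Balance takes values {M55, M75} — violation; (Type=34, City=78): rows 4, 7 → Balance takes values {M56, M75} — violation — fails.
(iv) {Rep, Balance} -> AcctNo: (Rep=46, Balance=M55): rows 2, 6 → AcctNo takes values {68, 60} — violation — fails.
None of the 4 dependencies hold.

0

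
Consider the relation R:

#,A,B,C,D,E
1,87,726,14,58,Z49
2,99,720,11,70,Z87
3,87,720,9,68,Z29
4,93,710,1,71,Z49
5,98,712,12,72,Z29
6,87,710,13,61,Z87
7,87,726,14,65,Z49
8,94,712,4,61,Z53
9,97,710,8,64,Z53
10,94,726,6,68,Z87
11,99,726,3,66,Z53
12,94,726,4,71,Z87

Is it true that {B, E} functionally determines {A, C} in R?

No

(B=726, E=Z49): rows 1, 7 → {A,C} = (87, 14), (87, 14) ✓
(B=720, E=Z87): row 2 → {A,C} = (99, 11) ✓
(B=720, E=Z29): row 3 → {A,C} = (87, 9) ✓
(B=710, E=Z49): row 4 → {A,C} = (93, 1) ✓
(B=712, E=Z29): row 5 → {A,C} = (98, 12) ✓
(B=710, E=Z87): row 6 → {A,C} = (87, 13) ✓
(B=712, E=Z53): row 8 → {A,C} = (94, 4) ✓
(B=710, E=Z53): row 9 → {A,C} = (97, 8) ✓
(B=726, E=Z87): rows 10, 12 → {A,C} takes values {(94, 6), (94, 4)} — violation
(B=726, E=Z53): row 11 → {A,C} = (99, 3) ✓
Two rows agree on {B, E} but differ on {A, C}, so {B, E} -> {A, C} does not hold.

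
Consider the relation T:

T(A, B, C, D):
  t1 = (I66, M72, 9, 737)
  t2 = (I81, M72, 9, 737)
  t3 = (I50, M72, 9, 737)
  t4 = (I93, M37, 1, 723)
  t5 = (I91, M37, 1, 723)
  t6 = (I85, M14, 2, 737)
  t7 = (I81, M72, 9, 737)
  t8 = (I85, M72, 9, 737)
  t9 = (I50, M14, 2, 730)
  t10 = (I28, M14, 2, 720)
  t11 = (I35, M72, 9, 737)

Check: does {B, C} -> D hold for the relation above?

No

(B=M72, C=9): rows 1, 2, 3, 7, 8, 11 → D = 737, 737, 737, 737, 737, 737 ✓
(B=M37, C=1): rows 4, 5 → D = 723, 723 ✓
(B=M14, C=2): rows 6, 9, 10 → D takes values {737, 730, 720} — violation
Two rows agree on {B, C} but differ on D, so {B, C} -> D does not hold.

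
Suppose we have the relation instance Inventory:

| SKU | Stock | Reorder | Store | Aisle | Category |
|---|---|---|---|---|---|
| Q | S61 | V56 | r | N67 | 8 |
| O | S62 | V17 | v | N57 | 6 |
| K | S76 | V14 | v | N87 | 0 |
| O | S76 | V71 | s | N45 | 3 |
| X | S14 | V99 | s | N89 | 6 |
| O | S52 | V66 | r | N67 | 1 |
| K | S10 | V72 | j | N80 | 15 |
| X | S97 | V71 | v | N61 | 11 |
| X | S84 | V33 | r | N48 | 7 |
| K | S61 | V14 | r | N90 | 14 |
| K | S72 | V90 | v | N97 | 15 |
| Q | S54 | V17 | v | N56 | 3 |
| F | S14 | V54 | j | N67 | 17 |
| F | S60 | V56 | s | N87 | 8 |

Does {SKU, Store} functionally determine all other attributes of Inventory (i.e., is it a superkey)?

Two distinct rows share (SKU=K, Store=v), so {SKU, Store} does not determine every attribute — not a superkey.

No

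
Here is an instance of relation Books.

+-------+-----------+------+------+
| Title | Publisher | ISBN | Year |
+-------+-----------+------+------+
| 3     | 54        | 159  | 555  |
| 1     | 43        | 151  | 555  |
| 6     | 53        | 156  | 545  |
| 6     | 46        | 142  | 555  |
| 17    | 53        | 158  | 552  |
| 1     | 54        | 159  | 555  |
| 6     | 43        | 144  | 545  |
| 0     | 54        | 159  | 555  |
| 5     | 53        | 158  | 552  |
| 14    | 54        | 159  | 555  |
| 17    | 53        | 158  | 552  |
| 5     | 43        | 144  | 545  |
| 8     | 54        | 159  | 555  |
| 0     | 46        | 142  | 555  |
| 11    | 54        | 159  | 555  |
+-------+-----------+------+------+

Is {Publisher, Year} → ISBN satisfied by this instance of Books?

(Publisher=54, Year=555): 6 rows → ISBN = 159, 159, 159, 159, 159, 159 ✓
(Publisher=43, Year=555): 1 row → ISBN = 151 ✓
(Publisher=53, Year=545): 1 row → ISBN = 156 ✓
(Publisher=46, Year=555): 2 rows → ISBN = 142, 142 ✓
(Publisher=53, Year=552): 3 rows → ISBN = 158, 158, 158 ✓
(Publisher=43, Year=545): 2 rows → ISBN = 144, 144 ✓
Every {Publisher, Year} value is associated with a single ISBN value, so {Publisher, Year} → ISBN holds.

Yes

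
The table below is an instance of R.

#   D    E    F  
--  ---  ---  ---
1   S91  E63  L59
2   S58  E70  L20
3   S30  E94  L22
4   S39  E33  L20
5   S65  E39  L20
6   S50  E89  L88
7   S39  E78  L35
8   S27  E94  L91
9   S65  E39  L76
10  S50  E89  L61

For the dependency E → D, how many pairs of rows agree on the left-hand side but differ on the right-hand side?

1

E=E94: violating pairs (3,8) — 1 pair.
E=E39: all 2 rows agree on D — 0 pairs.
E=E89: all 2 rows agree on D — 0 pairs.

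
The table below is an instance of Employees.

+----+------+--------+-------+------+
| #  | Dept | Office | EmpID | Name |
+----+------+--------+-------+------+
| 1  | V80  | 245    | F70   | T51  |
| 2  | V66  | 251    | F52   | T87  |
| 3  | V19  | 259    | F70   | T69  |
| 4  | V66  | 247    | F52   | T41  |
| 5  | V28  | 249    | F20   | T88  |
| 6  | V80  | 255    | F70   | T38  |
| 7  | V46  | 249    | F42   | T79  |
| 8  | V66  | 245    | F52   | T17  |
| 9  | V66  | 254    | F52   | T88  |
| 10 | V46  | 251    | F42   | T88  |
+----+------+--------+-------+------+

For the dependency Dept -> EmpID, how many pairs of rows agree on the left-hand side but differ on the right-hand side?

0

Dept=V80: all 2 rows agree on EmpID — 0 pairs.
Dept=V66: all 4 rows agree on EmpID — 0 pairs.
Dept=V46: all 2 rows agree on EmpID — 0 pairs.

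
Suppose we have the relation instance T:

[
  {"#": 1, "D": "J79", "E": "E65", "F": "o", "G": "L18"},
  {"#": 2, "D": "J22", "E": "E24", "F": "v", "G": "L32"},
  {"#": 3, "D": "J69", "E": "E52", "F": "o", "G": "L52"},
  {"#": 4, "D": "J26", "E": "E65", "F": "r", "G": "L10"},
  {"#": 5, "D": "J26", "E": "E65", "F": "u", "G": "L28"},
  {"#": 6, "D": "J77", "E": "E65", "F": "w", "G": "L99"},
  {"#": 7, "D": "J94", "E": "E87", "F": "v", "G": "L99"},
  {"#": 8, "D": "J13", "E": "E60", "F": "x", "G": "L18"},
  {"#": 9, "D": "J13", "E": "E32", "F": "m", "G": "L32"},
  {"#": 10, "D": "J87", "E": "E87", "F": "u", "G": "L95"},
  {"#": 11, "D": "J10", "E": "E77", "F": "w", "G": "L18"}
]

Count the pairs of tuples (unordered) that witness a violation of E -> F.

7

E=E65: violating pairs (1,4), (1,5), (1,6), (4,5), (4,6), (5,6) — 6 pairs.
E=E87: violating pairs (7,10) — 1 pair.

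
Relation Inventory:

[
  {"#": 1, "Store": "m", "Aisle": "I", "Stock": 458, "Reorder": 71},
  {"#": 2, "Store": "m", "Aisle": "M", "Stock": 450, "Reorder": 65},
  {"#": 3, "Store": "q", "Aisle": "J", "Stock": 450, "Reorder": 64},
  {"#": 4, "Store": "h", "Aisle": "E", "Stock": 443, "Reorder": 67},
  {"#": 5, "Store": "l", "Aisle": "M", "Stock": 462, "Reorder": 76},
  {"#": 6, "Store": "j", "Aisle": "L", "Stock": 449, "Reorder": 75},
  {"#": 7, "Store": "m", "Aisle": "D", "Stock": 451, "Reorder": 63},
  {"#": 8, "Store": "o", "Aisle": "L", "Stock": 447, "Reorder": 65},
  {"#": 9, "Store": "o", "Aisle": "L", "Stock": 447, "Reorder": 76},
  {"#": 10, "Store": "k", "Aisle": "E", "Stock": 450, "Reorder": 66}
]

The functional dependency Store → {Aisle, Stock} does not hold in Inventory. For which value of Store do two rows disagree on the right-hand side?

Store=m: rows 1, 2, 7 → {Aisle,Stock} takes values {(I, 458), (M, 450), (D, 451)} — violation
Store=q: row 3 → {Aisle,Stock} = (J, 450) ✓
Store=h: row 4 → {Aisle,Stock} = (E, 443) ✓
Store=l: row 5 → {Aisle,Stock} = (M, 462) ✓
Store=j: row 6 → {Aisle,Stock} = (L, 449) ✓
Store=o: rows 8, 9 → {Aisle,Stock} = (L, 447), (L, 447) ✓
Store=k: row 10 → {Aisle,Stock} = (E, 450) ✓
The only Store value with inconsistent RHS is Store=m.

m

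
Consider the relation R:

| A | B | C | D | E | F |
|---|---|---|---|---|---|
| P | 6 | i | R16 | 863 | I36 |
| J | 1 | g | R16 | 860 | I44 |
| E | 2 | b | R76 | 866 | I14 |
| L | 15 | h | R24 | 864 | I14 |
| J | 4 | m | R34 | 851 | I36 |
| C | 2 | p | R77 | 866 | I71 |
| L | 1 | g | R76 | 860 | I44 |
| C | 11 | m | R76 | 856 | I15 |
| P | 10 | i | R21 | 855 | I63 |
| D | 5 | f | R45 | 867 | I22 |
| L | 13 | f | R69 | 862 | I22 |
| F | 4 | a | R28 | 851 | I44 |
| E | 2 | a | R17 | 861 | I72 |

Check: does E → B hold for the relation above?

E=863: 1 row → B = 6 ✓
E=860: 2 rows → B = 1, 1 ✓
E=866: 2 rows → B = 2, 2 ✓
E=864: 1 row → B = 15 ✓
E=851: 2 rows → B = 4, 4 ✓
E=856: 1 row → B = 11 ✓
E=855: 1 row → B = 10 ✓
E=867: 1 row → B = 5 ✓
E=862: 1 row → B = 13 ✓
E=861: 1 row → B = 2 ✓
Every E value is associated with a single B value, so E → B holds.

Yes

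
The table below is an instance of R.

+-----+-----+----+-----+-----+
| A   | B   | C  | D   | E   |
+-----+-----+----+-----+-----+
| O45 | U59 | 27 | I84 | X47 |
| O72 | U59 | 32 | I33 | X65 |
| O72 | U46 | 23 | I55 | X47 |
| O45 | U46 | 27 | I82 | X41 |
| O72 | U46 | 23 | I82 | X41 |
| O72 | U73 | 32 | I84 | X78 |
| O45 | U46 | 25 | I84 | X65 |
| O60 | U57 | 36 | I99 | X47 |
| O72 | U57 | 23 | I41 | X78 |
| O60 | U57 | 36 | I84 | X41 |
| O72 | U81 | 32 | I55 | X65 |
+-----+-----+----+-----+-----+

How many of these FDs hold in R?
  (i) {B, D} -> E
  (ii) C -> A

2

(i) {B, D} -> E: every LHS value maps to a single RHS value — holds.
(ii) C -> A: every LHS value maps to a single RHS value — holds.
2 of the 2 dependencies hold.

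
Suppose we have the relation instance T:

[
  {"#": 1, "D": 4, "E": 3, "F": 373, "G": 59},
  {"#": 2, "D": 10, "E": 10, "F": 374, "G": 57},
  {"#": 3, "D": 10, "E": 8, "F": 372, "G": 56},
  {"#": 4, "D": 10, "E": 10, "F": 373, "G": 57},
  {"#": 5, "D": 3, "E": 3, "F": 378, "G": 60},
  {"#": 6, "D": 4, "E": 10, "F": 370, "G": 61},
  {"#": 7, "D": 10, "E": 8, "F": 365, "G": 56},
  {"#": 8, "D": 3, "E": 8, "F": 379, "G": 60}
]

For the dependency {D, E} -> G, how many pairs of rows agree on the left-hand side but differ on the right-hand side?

(D=10, E=10): all 2 rows agree on G — 0 pairs.
(D=10, E=8): all 2 rows agree on G — 0 pairs.

0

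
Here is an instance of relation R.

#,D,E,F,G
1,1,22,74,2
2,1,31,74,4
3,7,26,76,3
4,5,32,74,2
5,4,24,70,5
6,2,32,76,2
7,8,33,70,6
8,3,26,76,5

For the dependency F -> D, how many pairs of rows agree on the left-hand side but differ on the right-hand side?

6

F=74: violating pairs (1,4), (2,4) — 2 pairs.
F=76: violating pairs (3,6), (3,8), (6,8) — 3 pairs.
F=70: violating pairs (5,7) — 1 pair.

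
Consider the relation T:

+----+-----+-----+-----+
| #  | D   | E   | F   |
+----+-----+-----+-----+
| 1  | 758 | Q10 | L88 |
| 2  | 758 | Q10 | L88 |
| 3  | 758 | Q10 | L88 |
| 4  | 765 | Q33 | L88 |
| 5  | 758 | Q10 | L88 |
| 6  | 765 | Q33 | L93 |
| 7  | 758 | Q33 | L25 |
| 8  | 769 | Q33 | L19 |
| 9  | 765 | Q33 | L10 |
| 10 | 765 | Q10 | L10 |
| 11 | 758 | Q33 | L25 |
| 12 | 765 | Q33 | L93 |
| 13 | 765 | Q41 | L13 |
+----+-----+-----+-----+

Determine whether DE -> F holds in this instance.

(D=758, E=Q10): rows 1, 2, 3, 5 → F = L88, L88, L88, L88 ✓
(D=765, E=Q33): rows 4, 6, 9, 12 → F takes values {L88, L93, L10} — violation
(D=758, E=Q33): rows 7, 11 → F = L25, L25 ✓
(D=769, E=Q33): row 8 → F = L19 ✓
(D=765, E=Q10): row 10 → F = L10 ✓
(D=765, E=Q41): row 13 → F = L13 ✓
Two rows agree on DE but differ on F, so DE -> F does not hold.

No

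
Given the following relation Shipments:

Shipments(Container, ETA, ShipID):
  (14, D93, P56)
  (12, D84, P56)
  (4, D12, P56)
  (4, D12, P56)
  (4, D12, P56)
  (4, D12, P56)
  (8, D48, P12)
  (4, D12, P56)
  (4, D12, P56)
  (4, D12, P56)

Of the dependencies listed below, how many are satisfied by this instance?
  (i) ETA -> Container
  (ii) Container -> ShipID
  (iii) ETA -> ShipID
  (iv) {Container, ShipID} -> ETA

(i) ETA -> Container: every LHS value maps to a single RHS value — holds.
(ii) Container -> ShipID: every LHS value maps to a single RHS value — holds.
(iii) ETA -> ShipID: every LHS value maps to a single RHS value — holds.
(iv) {Container, ShipID} -> ETA: every LHS value maps to a single RHS value — holds.
4 of the 4 dependencies hold.

4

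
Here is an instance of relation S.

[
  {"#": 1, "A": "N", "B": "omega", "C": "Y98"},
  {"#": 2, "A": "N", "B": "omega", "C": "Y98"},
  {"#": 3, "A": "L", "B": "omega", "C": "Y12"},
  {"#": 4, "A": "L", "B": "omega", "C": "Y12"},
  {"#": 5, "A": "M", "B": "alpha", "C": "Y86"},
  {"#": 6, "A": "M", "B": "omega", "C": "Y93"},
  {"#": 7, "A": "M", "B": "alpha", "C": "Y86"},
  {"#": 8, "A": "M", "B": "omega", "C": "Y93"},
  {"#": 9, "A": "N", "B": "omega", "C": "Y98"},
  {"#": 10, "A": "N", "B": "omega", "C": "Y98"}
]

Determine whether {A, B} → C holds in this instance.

Yes

(A=N, B=omega): rows 1, 2, 9, 10 → C = Y98, Y98, Y98, Y98 ✓
(A=L, B=omega): rows 3, 4 → C = Y12, Y12 ✓
(A=M, B=alpha): rows 5, 7 → C = Y86, Y86 ✓
(A=M, B=omega): rows 6, 8 → C = Y93, Y93 ✓
Every {A, B} value is associated with a single C value, so {A, B} → C holds.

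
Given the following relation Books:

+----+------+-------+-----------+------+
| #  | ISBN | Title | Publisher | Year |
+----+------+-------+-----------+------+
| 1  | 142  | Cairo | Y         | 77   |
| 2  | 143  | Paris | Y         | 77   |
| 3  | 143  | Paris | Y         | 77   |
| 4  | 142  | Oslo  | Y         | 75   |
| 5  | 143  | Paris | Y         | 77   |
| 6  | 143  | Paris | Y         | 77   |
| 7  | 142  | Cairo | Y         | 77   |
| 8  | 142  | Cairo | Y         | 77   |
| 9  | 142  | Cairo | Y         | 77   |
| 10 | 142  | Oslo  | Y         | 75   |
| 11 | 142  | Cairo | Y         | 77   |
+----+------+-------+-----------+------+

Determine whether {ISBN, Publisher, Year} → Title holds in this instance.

(ISBN=142, Publisher=Y, Year=77): rows 1, 7, 8, 9, 11 → Title = Cairo, Cairo, Cairo, Cairo, Cairo ✓
(ISBN=143, Publisher=Y, Year=77): rows 2, 3, 5, 6 → Title = Paris, Paris, Paris, Paris ✓
(ISBN=142, Publisher=Y, Year=75): rows 4, 10 → Title = Oslo, Oslo ✓
Every {ISBN, Publisher, Year} value is associated with a single Title value, so {ISBN, Publisher, Year} → Title holds.

Yes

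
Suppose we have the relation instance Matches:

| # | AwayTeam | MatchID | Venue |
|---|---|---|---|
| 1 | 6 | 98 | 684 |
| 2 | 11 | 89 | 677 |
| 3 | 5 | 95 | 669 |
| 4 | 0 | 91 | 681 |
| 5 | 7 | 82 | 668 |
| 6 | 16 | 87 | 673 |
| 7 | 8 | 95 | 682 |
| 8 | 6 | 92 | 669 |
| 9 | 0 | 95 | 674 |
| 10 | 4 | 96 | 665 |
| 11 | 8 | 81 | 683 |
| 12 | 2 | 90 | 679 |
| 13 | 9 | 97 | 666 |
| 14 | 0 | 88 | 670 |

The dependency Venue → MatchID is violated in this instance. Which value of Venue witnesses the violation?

669

Venue=684: row 1 → MatchID = 98 ✓
Venue=677: row 2 → MatchID = 89 ✓
Venue=669: rows 3, 8 → MatchID takes values {95, 92} — violation
Venue=681: row 4 → MatchID = 91 ✓
Venue=668: row 5 → MatchID = 82 ✓
Venue=673: row 6 → MatchID = 87 ✓
Venue=682: row 7 → MatchID = 95 ✓
Venue=674: row 9 → MatchID = 95 ✓
Venue=665: row 10 → MatchID = 96 ✓
Venue=683: row 11 → MatchID = 81 ✓
Venue=679: row 12 → MatchID = 90 ✓
Venue=666: row 13 → MatchID = 97 ✓
Venue=670: row 14 → MatchID = 88 ✓
The only Venue value with inconsistent MatchID is Venue=669.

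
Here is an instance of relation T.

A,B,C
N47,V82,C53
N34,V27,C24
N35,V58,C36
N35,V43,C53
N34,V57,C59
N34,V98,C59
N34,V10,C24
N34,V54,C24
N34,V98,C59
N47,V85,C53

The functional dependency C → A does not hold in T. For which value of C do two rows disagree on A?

C=C53: 3 rows → A takes values {N47, N35} — violation
C=C24: 3 rows → A = N34, N34, N34 ✓
C=C36: 1 row → A = N35 ✓
C=C59: 3 rows → A = N34, N34, N34 ✓
The only C value with inconsistent A is C=C53.

C53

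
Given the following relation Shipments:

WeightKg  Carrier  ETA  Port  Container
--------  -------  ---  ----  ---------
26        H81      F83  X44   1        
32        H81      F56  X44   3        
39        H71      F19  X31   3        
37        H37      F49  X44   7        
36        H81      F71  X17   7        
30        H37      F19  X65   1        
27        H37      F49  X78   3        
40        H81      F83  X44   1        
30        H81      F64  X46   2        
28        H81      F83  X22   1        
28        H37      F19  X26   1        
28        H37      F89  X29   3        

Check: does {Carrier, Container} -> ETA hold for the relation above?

(Carrier=H81, Container=1): 3 rows → ETA = F83, F83, F83 ✓
(Carrier=H81, Container=3): 1 row → ETA = F56 ✓
(Carrier=H71, Container=3): 1 row → ETA = F19 ✓
(Carrier=H37, Container=7): 1 row → ETA = F49 ✓
(Carrier=H81, Container=7): 1 row → ETA = F71 ✓
(Carrier=H37, Container=1): 2 rows → ETA = F19, F19 ✓
(Carrier=H37, Container=3): 2 rows → ETA takes values {F49, F89} — violation
(Carrier=H81, Container=2): 1 row → ETA = F64 ✓
Two rows agree on {Carrier, Container} but differ on ETA, so {Carrier, Container} -> ETA does not hold.

No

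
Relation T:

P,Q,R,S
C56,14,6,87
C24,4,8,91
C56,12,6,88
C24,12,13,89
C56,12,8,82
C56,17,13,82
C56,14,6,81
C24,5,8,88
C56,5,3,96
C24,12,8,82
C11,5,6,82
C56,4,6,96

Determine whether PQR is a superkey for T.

Two distinct rows share (P=C56, Q=14, R=6), so PQR does not determine every attribute — not a superkey.

No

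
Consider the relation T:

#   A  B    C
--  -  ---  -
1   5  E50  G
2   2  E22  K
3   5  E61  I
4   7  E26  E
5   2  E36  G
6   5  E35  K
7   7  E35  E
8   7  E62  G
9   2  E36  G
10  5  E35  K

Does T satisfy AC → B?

No

(A=5, C=G): row 1 → B = E50 ✓
(A=2, C=K): row 2 → B = E22 ✓
(A=5, C=I): row 3 → B = E61 ✓
(A=7, C=E): rows 4, 7 → B takes values {E26, E35} — violation
(A=2, C=G): rows 5, 9 → B = E36, E36 ✓
(A=5, C=K): rows 6, 10 → B = E35, E35 ✓
(A=7, C=G): row 8 → B = E62 ✓
Two rows agree on AC but differ on B, so AC → B does not hold.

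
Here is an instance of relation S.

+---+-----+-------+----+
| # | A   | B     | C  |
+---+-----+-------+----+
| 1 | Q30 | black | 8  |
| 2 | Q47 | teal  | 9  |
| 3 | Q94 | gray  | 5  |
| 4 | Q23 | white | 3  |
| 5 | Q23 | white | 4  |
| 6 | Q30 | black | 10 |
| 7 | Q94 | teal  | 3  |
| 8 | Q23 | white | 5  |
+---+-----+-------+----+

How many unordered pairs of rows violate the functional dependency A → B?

1

A=Q30: all 2 rows agree on B — 0 pairs.
A=Q94: violating pairs (3,7) — 1 pair.
A=Q23: all 3 rows agree on B — 0 pairs.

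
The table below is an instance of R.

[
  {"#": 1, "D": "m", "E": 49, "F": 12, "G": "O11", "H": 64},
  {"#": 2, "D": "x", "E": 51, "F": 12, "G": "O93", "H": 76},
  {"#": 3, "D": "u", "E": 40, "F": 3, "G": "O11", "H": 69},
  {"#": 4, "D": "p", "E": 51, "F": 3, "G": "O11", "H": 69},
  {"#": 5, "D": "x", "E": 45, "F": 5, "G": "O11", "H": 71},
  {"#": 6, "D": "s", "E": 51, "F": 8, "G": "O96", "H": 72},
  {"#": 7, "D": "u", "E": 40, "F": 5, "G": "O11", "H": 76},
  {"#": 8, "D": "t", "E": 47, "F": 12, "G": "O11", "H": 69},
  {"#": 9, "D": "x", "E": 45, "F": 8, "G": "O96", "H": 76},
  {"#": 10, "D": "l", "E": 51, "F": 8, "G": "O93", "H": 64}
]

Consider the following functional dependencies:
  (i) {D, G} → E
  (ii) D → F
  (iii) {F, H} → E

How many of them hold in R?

1

(i) {D, G} → E: every LHS value maps to a single RHS value — holds.
(ii) D → F: D=x: rows 2, 5, 9 → F takes values {12, 5, 8} — violation; D=u: rows 3, 7 → F takes values {3, 5} — violation — fails.
(iii) {F, H} → E: (F=3, H=69): rows 3, 4 → E takes values {40, 51} — violation — fails.
1 of the 3 dependencies holds.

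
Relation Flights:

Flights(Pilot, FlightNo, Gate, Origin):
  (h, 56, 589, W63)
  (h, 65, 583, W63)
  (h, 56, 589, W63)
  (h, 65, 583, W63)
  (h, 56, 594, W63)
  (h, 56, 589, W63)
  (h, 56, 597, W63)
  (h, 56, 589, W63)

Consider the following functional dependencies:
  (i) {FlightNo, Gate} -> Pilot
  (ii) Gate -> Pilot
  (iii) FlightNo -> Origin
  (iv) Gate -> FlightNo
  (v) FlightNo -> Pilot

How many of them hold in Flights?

5

(i) {FlightNo, Gate} -> Pilot: every LHS value maps to a single RHS value — holds.
(ii) Gate -> Pilot: every LHS value maps to a single RHS value — holds.
(iii) FlightNo -> Origin: every LHS value maps to a single RHS value — holds.
(iv) Gate -> FlightNo: every LHS value maps to a single RHS value — holds.
(v) FlightNo -> Pilot: every LHS value maps to a single RHS value — holds.
5 of the 5 dependencies hold.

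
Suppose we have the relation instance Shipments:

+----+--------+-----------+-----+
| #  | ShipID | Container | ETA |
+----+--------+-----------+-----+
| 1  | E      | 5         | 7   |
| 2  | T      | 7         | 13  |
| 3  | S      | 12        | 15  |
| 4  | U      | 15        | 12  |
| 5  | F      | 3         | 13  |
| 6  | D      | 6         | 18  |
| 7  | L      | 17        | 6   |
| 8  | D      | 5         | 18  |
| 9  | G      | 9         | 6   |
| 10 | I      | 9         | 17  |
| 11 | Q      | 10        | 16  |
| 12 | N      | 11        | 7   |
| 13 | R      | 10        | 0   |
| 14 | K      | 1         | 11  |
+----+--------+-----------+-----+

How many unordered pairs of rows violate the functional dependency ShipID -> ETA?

0

ShipID=D: all 2 rows agree on ETA — 0 pairs.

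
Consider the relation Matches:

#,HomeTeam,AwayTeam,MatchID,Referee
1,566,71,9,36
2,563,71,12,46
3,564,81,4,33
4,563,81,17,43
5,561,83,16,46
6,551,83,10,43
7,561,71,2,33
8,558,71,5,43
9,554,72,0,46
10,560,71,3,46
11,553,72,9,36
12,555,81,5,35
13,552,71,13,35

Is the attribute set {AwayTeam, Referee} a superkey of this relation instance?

No

Rows 2 and 10 have the same {AwayTeam, Referee} value (AwayTeam=71, Referee=46) but are distinct tuples, so {AwayTeam, Referee} does not determine every attribute — not a superkey.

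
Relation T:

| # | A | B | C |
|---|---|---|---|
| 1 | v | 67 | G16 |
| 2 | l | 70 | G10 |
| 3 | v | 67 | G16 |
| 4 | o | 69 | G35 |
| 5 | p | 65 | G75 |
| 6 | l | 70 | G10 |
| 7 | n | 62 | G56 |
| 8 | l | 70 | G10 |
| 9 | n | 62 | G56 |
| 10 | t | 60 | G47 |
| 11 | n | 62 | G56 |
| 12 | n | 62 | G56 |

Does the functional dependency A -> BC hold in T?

Yes

A=v: rows 1, 3 → {B,C} = (67, G16), (67, G16) ✓
A=l: rows 2, 6, 8 → {B,C} = (70, G10), (70, G10), (70, G10) ✓
A=o: row 4 → {B,C} = (69, G35) ✓
A=p: row 5 → {B,C} = (65, G75) ✓
A=n: rows 7, 9, 11, 12 → {B,C} = (62, G56), (62, G56), (62, G56), (62, G56) ✓
A=t: row 10 → {B,C} = (60, G47) ✓
Every A value is associated with a single BC value, so A -> BC holds.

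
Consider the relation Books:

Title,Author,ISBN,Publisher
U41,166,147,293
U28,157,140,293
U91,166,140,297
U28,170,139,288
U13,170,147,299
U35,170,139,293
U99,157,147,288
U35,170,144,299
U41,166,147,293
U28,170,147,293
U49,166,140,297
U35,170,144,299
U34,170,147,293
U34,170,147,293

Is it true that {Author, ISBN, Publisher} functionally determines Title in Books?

No

(Author=166, ISBN=147, Publisher=293): 2 rows → Title = U41, U41 ✓
(Author=157, ISBN=140, Publisher=293): 1 row → Title = U28 ✓
(Author=166, ISBN=140, Publisher=297): 2 rows → Title takes values {U91, U49} — violation
(Author=170, ISBN=139, Publisher=288): 1 row → Title = U28 ✓
(Author=170, ISBN=147, Publisher=299): 1 row → Title = U13 ✓
(Author=170, ISBN=139, Publisher=293): 1 row → Title = U35 ✓
(Author=157, ISBN=147, Publisher=288): 1 row → Title = U99 ✓
(Author=170, ISBN=144, Publisher=299): 2 rows → Title = U35, U35 ✓
(Author=170, ISBN=147, Publisher=293): 3 rows → Title takes values {U28, U34} — violation
Two rows agree on {Author, ISBN, Publisher} but differ on Title, so {Author, ISBN, Publisher} → Title does not hold.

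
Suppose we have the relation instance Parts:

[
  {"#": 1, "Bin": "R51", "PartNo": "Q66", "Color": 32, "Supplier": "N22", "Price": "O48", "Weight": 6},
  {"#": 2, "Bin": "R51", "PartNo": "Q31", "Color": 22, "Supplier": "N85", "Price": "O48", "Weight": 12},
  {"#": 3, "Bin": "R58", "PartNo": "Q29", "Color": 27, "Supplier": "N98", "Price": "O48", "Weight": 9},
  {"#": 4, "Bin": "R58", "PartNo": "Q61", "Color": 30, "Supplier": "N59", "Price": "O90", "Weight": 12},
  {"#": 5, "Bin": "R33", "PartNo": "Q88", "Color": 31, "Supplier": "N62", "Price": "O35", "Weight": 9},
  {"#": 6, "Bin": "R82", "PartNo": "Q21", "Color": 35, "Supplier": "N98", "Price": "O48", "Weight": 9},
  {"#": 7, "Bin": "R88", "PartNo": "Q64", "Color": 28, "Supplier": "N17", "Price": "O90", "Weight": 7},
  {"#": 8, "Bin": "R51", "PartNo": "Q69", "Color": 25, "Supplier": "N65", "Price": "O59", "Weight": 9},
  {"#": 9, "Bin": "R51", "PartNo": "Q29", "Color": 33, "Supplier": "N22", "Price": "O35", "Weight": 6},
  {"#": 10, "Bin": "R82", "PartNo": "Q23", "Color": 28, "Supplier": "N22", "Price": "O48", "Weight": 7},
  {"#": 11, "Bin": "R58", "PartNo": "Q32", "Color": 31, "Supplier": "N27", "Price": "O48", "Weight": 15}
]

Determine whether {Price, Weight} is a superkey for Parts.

No

Rows 3 and 6 have the same {Price, Weight} value (Price=O48, Weight=9) but are distinct tuples, so {Price, Weight} does not determine every attribute — not a superkey.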